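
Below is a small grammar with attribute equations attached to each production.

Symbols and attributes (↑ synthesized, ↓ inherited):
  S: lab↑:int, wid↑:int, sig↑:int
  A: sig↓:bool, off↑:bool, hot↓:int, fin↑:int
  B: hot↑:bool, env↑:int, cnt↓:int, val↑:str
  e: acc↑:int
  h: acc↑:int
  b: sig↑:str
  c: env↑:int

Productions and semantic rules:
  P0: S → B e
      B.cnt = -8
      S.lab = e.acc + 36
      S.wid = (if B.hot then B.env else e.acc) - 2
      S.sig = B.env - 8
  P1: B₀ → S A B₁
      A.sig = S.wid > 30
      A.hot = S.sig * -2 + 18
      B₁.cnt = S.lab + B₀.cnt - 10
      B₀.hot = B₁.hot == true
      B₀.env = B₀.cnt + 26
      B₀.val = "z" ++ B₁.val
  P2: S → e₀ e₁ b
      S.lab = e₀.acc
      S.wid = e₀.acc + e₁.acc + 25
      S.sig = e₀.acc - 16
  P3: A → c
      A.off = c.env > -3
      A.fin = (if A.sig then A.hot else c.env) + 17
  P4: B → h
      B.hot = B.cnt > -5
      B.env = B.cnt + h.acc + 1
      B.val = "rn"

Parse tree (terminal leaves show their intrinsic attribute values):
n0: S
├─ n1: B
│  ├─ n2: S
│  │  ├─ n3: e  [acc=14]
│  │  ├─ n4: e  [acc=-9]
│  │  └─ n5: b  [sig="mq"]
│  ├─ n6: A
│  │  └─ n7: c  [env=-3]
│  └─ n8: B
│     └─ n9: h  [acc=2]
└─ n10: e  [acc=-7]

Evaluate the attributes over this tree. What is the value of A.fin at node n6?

14

1. n1.cnt = -8  [-8]
2. n3.acc = 14  [terminal]
3. n4.acc = -9  [terminal]
4. n5.sig = "mq"  [terminal]
5. n2.lab = 14  [e₀.acc]
6. n2.wid = 30  [e₀.acc + e₁.acc + 25]
7. n2.sig = -2  [e₀.acc - 16]
8. n6.sig = false  [S.wid > 30]
9. n6.hot = 22  [S.sig * -2 + 18]
10. n7.env = -3  [terminal]
11. n6.off = false  [c.env > -3]
12. n6.fin = 14  [(if A.sig then A.hot else c.env) + 17]
13. n8.cnt = -4  [S.lab + B₀.cnt - 10]
14. n9.acc = 2  [terminal]
15. n8.hot = true  [B.cnt > -5]
16. n8.env = -1  [B.cnt + h.acc + 1]
17. n8.val = "rn"  ["rn"]
18. n1.hot = true  [B₁.hot == true]
19. n1.env = 18  [B₀.cnt + 26]
20. n1.val = "zrn"  ["z" ++ B₁.val]
21. n10.acc = -7  [terminal]
22. n0.lab = 29  [e.acc + 36]
23. n0.wid = 16  [(if B.hot then B.env else e.acc) - 2]
24. n0.sig = 10  [B.env - 8]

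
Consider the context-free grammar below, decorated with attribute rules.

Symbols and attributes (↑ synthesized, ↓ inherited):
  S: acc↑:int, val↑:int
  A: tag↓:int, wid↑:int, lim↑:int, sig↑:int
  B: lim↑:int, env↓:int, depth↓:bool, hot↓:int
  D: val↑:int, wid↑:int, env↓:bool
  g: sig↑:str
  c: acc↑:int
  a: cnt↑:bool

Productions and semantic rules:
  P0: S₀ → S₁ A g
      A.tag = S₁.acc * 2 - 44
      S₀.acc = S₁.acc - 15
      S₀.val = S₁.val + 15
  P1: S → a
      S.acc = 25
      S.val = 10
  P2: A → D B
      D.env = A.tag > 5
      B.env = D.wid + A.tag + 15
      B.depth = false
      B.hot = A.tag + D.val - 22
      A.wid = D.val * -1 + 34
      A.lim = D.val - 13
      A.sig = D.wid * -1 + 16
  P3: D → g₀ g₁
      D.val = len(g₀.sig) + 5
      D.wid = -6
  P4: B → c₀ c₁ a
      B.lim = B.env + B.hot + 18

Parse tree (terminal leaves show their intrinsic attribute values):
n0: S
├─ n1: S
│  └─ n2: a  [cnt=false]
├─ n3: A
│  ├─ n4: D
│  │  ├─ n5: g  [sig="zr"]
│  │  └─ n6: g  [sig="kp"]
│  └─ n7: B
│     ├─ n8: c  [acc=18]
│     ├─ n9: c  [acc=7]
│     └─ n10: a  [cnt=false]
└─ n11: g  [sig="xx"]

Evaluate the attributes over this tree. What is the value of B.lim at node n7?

24

1. n2.cnt = false  [terminal]
2. n1.acc = 25  [25]
3. n1.val = 10  [10]
4. n3.tag = 6  [S₁.acc * 2 - 44]
5. n4.env = true  [A.tag > 5]
6. n5.sig = "zr"  [terminal]
7. n6.sig = "kp"  [terminal]
8. n4.val = 7  [len(g₀.sig) + 5]
9. n4.wid = -6  [-6]
10. n7.env = 15  [D.wid + A.tag + 15]
11. n7.depth = false  [false]
12. n7.hot = -9  [A.tag + D.val - 22]
13. n8.acc = 18  [terminal]
14. n9.acc = 7  [terminal]
15. n10.cnt = false  [terminal]
16. n7.lim = 24  [B.env + B.hot + 18]
17. n3.wid = 27  [D.val * -1 + 34]
18. n3.lim = -6  [D.val - 13]
19. n3.sig = 22  [D.wid * -1 + 16]
20. n11.sig = "xx"  [terminal]
21. n0.acc = 10  [S₁.acc - 15]
22. n0.val = 25  [S₁.val + 15]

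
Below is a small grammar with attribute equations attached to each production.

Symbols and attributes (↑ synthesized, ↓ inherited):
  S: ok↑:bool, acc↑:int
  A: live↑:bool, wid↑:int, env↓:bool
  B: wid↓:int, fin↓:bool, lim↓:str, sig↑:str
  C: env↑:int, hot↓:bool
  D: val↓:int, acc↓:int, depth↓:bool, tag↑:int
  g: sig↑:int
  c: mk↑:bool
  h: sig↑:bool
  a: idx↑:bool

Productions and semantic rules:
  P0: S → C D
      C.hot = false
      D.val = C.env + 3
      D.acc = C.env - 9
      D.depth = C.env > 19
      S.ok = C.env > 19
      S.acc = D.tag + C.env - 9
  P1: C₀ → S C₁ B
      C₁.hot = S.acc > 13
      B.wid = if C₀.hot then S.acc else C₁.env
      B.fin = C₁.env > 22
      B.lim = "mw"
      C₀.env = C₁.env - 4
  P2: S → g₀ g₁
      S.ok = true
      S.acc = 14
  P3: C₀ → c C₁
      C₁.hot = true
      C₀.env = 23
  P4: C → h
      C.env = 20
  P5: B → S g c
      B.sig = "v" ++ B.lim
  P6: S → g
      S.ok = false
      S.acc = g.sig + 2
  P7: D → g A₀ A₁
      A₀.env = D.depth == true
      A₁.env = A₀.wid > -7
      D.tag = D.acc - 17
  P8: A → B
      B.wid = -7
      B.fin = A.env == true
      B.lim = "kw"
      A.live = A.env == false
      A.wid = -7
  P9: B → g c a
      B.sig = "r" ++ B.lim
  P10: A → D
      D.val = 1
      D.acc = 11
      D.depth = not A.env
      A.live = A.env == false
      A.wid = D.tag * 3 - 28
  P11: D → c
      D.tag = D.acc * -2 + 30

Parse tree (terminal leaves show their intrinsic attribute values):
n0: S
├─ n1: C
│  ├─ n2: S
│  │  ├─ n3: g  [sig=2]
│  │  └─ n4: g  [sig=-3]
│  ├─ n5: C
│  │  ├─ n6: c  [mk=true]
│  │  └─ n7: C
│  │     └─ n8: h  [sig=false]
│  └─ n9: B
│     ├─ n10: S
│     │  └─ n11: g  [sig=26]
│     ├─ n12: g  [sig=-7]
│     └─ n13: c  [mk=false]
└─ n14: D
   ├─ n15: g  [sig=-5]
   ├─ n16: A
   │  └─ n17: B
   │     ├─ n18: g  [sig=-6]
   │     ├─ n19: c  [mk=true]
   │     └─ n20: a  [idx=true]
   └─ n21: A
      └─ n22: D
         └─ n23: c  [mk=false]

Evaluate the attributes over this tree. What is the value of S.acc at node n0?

3

1. n1.hot = false  [false]
2. n3.sig = 2  [terminal]
3. n4.sig = -3  [terminal]
4. n2.ok = true  [true]
5. n2.acc = 14  [14]
6. n5.hot = true  [S.acc > 13]
7. n6.mk = true  [terminal]
8. n7.hot = true  [true]
9. n8.sig = false  [terminal]
10. n7.env = 20  [20]
11. n5.env = 23  [23]
12. n9.wid = 23  [if C₀.hot then S.acc else C₁.env]
13. n9.fin = true  [C₁.env > 22]
14. n9.lim = "mw"  ["mw"]
15. n11.sig = 26  [terminal]
16. n10.ok = false  [false]
17. n10.acc = 28  [g.sig + 2]
18. n12.sig = -7  [terminal]
19. n13.mk = false  [terminal]
20. n9.sig = "vmw"  ["v" ++ B.lim]
21. n1.env = 19  [C₁.env - 4]
22. n14.val = 22  [C.env + 3]
23. n14.acc = 10  [C.env - 9]
24. n14.depth = false  [C.env > 19]
25. n15.sig = -5  [terminal]
26. n16.env = false  [D.depth == true]
27. n17.wid = -7  [-7]
28. n17.fin = false  [A.env == true]
29. n17.lim = "kw"  ["kw"]
30. n18.sig = -6  [terminal]
31. n19.mk = true  [terminal]
32. n20.idx = true  [terminal]
33. n17.sig = "rkw"  ["r" ++ B.lim]
34. n16.live = true  [A.env == false]
35. n16.wid = -7  [-7]
36. n21.env = false  [A₀.wid > -7]
37. n22.val = 1  [1]
38. n22.acc = 11  [11]
39. n22.depth = true  [not A.env]
40. n23.mk = false  [terminal]
41. n22.tag = 8  [D.acc * -2 + 30]
42. n21.live = true  [A.env == false]
43. n21.wid = -4  [D.tag * 3 - 28]
44. n14.tag = -7  [D.acc - 17]
45. n0.ok = false  [C.env > 19]
46. n0.acc = 3  [D.tag + C.env - 9]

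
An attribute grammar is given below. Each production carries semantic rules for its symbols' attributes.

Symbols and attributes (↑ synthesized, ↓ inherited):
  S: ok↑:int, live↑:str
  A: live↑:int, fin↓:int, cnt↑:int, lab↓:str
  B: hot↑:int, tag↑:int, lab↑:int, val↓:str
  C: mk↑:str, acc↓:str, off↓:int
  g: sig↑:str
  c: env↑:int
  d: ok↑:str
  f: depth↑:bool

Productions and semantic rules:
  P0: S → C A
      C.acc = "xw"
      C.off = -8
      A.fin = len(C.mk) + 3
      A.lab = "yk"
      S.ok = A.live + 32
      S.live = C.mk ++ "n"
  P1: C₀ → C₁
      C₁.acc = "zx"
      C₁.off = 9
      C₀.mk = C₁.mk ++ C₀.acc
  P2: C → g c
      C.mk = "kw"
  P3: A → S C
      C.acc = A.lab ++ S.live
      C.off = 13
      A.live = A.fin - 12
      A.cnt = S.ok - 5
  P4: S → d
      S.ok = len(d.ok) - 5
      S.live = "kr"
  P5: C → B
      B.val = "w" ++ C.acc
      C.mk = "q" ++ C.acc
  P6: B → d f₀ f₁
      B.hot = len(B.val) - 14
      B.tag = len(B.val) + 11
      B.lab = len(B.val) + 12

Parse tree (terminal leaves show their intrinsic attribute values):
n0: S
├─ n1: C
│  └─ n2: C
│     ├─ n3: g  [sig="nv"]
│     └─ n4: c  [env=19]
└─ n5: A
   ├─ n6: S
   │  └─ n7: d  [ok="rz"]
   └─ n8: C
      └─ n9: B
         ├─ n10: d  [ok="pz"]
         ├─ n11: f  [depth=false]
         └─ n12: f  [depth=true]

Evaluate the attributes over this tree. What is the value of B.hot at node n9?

-9

1. n1.acc = "xw"  ["xw"]
2. n1.off = -8  [-8]
3. n2.acc = "zx"  ["zx"]
4. n2.off = 9  [9]
5. n3.sig = "nv"  [terminal]
6. n4.env = 19  [terminal]
7. n2.mk = "kw"  ["kw"]
8. n1.mk = "kwxw"  [C₁.mk ++ C₀.acc]
9. n5.fin = 7  [len(C.mk) + 3]
10. n5.lab = "yk"  ["yk"]
11. n7.ok = "rz"  [terminal]
12. n6.ok = -3  [len(d.ok) - 5]
13. n6.live = "kr"  ["kr"]
14. n8.acc = "ykkr"  [A.lab ++ S.live]
15. n8.off = 13  [13]
16. n9.val = "wykkr"  ["w" ++ C.acc]
17. n10.ok = "pz"  [terminal]
18. n11.depth = false  [terminal]
19. n12.depth = true  [terminal]
20. n9.hot = -9  [len(B.val) - 14]
21. n9.tag = 16  [len(B.val) + 11]
22. n9.lab = 17  [len(B.val) + 12]
23. n8.mk = "qykkr"  ["q" ++ C.acc]
24. n5.live = -5  [A.fin - 12]
25. n5.cnt = -8  [S.ok - 5]
26. n0.ok = 27  [A.live + 32]
27. n0.live = "kwxwn"  [C.mk ++ "n"]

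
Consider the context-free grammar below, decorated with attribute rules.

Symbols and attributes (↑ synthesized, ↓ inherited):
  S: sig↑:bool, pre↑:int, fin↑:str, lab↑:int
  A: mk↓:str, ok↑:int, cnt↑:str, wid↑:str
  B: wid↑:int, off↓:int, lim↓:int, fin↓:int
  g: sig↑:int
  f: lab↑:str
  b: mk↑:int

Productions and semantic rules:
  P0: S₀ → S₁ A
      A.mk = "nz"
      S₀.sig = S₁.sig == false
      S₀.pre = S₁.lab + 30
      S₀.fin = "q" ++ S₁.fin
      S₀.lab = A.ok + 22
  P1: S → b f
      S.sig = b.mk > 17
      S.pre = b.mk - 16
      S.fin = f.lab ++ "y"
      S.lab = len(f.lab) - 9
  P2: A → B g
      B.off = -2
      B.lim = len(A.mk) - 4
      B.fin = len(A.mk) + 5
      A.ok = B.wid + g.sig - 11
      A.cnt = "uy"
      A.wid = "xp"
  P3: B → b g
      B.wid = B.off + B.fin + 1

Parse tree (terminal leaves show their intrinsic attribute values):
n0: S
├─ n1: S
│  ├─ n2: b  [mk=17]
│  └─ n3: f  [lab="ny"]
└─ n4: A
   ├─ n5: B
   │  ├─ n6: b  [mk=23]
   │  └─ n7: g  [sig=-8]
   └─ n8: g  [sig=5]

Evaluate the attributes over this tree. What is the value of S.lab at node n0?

1. n2.mk = 17  [terminal]
2. n3.lab = "ny"  [terminal]
3. n1.sig = false  [b.mk > 17]
4. n1.pre = 1  [b.mk - 16]
5. n1.fin = "nyy"  [f.lab ++ "y"]
6. n1.lab = -7  [len(f.lab) - 9]
7. n4.mk = "nz"  ["nz"]
8. n5.off = -2  [-2]
9. n5.lim = -2  [len(A.mk) - 4]
10. n5.fin = 7  [len(A.mk) + 5]
11. n6.mk = 23  [terminal]
12. n7.sig = -8  [terminal]
13. n5.wid = 6  [B.off + B.fin + 1]
14. n8.sig = 5  [terminal]
15. n4.ok = 0  [B.wid + g.sig - 11]
16. n4.cnt = "uy"  ["uy"]
17. n4.wid = "xp"  ["xp"]
18. n0.sig = true  [S₁.sig == false]
19. n0.pre = 23  [S₁.lab + 30]
20. n0.fin = "qnyy"  ["q" ++ S₁.fin]
21. n0.lab = 22  [A.ok + 22]

22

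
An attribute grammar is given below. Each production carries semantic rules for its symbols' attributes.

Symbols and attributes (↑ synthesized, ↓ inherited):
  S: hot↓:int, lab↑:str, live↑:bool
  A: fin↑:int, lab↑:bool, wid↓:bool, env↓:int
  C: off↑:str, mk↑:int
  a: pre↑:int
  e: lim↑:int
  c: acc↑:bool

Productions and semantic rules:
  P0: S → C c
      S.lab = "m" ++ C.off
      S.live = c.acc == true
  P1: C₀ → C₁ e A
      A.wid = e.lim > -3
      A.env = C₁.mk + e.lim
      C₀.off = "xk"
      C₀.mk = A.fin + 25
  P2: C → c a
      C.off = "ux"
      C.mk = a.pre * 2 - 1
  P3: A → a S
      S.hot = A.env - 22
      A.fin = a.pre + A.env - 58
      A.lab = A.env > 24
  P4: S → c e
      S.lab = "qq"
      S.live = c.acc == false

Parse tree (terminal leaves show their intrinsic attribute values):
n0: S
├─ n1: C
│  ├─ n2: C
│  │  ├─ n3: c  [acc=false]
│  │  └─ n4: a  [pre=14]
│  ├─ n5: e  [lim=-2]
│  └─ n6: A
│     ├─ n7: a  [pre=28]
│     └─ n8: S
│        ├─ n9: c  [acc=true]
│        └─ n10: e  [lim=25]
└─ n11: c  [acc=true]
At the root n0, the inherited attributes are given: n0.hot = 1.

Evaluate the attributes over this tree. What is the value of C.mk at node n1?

1. n0.hot = 1  [given at root]
2. n3.acc = false  [terminal]
3. n4.pre = 14  [terminal]
4. n2.off = "ux"  ["ux"]
5. n2.mk = 27  [a.pre * 2 - 1]
6. n5.lim = -2  [terminal]
7. n6.wid = true  [e.lim > -3]
8. n6.env = 25  [C₁.mk + e.lim]
9. n7.pre = 28  [terminal]
10. n8.hot = 3  [A.env - 22]
11. n9.acc = true  [terminal]
12. n10.lim = 25  [terminal]
13. n8.lab = "qq"  ["qq"]
14. n8.live = false  [c.acc == false]
15. n6.fin = -5  [a.pre + A.env - 58]
16. n6.lab = true  [A.env > 24]
17. n1.off = "xk"  ["xk"]
18. n1.mk = 20  [A.fin + 25]
19. n11.acc = true  [terminal]
20. n0.lab = "mxk"  ["m" ++ C.off]
21. n0.live = true  [c.acc == true]

20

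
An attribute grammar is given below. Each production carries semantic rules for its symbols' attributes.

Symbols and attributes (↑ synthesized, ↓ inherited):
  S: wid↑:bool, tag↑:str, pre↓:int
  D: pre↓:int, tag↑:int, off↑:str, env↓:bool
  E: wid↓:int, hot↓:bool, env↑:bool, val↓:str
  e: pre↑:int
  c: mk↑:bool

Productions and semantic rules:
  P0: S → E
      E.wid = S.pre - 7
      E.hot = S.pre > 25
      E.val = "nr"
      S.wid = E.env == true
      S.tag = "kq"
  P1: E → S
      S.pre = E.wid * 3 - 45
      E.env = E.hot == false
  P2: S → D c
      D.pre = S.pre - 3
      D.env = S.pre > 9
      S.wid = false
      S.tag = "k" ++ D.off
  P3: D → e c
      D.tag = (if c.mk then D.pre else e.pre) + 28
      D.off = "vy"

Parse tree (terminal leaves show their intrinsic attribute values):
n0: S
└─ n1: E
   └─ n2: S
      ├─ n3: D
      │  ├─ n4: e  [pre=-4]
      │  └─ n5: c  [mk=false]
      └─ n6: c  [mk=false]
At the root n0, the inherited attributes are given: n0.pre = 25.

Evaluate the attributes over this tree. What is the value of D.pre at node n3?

6

1. n0.pre = 25  [given at root]
2. n1.wid = 18  [S.pre - 7]
3. n1.hot = false  [S.pre > 25]
4. n1.val = "nr"  ["nr"]
5. n2.pre = 9  [E.wid * 3 - 45]
6. n3.pre = 6  [S.pre - 3]
7. n3.env = false  [S.pre > 9]
8. n4.pre = -4  [terminal]
9. n5.mk = false  [terminal]
10. n3.tag = 24  [(if c.mk then D.pre else e.pre) + 28]
11. n3.off = "vy"  ["vy"]
12. n6.mk = false  [terminal]
13. n2.wid = false  [false]
14. n2.tag = "kvy"  ["k" ++ D.off]
15. n1.env = true  [E.hot == false]
16. n0.wid = true  [E.env == true]
17. n0.tag = "kq"  ["kq"]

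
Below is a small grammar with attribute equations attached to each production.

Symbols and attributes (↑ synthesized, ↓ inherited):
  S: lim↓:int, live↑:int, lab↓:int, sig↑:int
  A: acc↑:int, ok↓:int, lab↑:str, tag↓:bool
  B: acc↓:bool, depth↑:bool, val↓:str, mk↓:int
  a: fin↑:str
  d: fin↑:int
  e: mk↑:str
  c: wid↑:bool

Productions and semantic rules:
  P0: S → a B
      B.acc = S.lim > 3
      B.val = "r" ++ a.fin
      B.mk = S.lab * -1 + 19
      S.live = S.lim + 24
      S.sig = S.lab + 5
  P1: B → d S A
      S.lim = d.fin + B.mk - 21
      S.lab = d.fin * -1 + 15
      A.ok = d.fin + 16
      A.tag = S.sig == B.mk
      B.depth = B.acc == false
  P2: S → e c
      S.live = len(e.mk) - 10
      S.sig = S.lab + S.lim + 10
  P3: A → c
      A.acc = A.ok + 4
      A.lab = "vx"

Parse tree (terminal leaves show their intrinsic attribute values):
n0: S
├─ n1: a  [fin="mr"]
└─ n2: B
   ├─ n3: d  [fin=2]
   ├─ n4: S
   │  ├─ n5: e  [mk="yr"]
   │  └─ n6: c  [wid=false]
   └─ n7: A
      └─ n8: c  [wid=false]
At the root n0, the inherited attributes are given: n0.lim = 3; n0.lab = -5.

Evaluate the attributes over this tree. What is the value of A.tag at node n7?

1. n0.lim = 3  [given at root]
2. n0.lab = -5  [given at root]
3. n1.fin = "mr"  [terminal]
4. n2.acc = false  [S.lim > 3]
5. n2.val = "rmr"  ["r" ++ a.fin]
6. n2.mk = 24  [S.lab * -1 + 19]
7. n3.fin = 2  [terminal]
8. n4.lim = 5  [d.fin + B.mk - 21]
9. n4.lab = 13  [d.fin * -1 + 15]
10. n5.mk = "yr"  [terminal]
11. n6.wid = false  [terminal]
12. n4.live = -8  [len(e.mk) - 10]
13. n4.sig = 28  [S.lab + S.lim + 10]
14. n7.ok = 18  [d.fin + 16]
15. n7.tag = false  [S.sig == B.mk]
16. n8.wid = false  [terminal]
17. n7.acc = 22  [A.ok + 4]
18. n7.lab = "vx"  ["vx"]
19. n2.depth = true  [B.acc == false]
20. n0.live = 27  [S.lim + 24]
21. n0.sig = 0  [S.lab + 5]

false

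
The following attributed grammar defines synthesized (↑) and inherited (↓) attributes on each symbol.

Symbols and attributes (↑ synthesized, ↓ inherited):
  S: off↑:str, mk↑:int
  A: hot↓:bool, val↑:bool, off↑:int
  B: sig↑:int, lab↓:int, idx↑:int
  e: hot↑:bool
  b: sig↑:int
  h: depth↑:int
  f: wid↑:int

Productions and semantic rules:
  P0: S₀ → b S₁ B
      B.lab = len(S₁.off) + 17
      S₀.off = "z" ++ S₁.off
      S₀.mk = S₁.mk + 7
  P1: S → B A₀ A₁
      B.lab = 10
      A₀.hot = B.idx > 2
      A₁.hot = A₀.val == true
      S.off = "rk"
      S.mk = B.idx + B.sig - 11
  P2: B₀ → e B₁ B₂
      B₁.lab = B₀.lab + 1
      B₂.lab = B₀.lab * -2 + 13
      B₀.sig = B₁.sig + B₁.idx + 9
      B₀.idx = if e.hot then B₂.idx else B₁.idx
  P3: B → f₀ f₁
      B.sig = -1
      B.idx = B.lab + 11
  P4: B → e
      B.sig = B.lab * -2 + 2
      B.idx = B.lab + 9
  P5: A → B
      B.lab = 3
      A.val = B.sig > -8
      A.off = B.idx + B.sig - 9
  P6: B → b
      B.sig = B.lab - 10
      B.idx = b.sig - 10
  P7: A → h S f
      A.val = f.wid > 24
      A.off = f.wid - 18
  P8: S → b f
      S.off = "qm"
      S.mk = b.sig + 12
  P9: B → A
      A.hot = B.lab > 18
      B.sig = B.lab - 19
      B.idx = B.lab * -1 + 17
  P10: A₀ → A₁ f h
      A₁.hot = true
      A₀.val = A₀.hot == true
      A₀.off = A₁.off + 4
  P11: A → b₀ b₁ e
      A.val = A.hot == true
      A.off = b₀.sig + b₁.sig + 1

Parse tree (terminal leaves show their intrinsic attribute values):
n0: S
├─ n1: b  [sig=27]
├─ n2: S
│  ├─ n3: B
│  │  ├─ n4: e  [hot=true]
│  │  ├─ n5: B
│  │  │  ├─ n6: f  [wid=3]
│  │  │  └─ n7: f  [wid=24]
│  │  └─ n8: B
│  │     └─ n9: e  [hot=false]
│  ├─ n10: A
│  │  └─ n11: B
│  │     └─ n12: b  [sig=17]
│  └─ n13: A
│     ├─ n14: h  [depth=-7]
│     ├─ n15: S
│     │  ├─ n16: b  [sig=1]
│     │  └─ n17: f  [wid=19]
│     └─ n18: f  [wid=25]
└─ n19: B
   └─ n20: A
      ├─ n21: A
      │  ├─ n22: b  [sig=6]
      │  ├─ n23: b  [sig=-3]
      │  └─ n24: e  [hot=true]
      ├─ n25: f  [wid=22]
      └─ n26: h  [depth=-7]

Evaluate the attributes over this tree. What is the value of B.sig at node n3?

30

1. n1.sig = 27  [terminal]
2. n3.lab = 10  [10]
3. n4.hot = true  [terminal]
4. n5.lab = 11  [B₀.lab + 1]
5. n6.wid = 3  [terminal]
6. n7.wid = 24  [terminal]
7. n5.sig = -1  [-1]
8. n5.idx = 22  [B.lab + 11]
9. n8.lab = -7  [B₀.lab * -2 + 13]
10. n9.hot = false  [terminal]
11. n8.sig = 16  [B.lab * -2 + 2]
12. n8.idx = 2  [B.lab + 9]
13. n3.sig = 30  [B₁.sig + B₁.idx + 9]
14. n3.idx = 2  [if e.hot then B₂.idx else B₁.idx]
15. n10.hot = false  [B.idx > 2]
16. n11.lab = 3  [3]
17. n12.sig = 17  [terminal]
18. n11.sig = -7  [B.lab - 10]
19. n11.idx = 7  [b.sig - 10]
20. n10.val = true  [B.sig > -8]
21. n10.off = -9  [B.idx + B.sig - 9]
22. n13.hot = true  [A₀.val == true]
23. n14.depth = -7  [terminal]
24. n16.sig = 1  [terminal]
25. n17.wid = 19  [terminal]
26. n15.off = "qm"  ["qm"]
27. n15.mk = 13  [b.sig + 12]
28. n18.wid = 25  [terminal]
29. n13.val = true  [f.wid > 24]
30. n13.off = 7  [f.wid - 18]
31. n2.off = "rk"  ["rk"]
32. n2.mk = 21  [B.idx + B.sig - 11]
33. n19.lab = 19  [len(S₁.off) + 17]
34. n20.hot = true  [B.lab > 18]
35. n21.hot = true  [true]
36. n22.sig = 6  [terminal]
37. n23.sig = -3  [terminal]
38. n24.hot = true  [terminal]
39. n21.val = true  [A.hot == true]
40. n21.off = 4  [b₀.sig + b₁.sig + 1]
41. n25.wid = 22  [terminal]
42. n26.depth = -7  [terminal]
43. n20.val = true  [A₀.hot == true]
44. n20.off = 8  [A₁.off + 4]
45. n19.sig = 0  [B.lab - 19]
46. n19.idx = -2  [B.lab * -1 + 17]
47. n0.off = "zrk"  ["z" ++ S₁.off]
48. n0.mk = 28  [S₁.mk + 7]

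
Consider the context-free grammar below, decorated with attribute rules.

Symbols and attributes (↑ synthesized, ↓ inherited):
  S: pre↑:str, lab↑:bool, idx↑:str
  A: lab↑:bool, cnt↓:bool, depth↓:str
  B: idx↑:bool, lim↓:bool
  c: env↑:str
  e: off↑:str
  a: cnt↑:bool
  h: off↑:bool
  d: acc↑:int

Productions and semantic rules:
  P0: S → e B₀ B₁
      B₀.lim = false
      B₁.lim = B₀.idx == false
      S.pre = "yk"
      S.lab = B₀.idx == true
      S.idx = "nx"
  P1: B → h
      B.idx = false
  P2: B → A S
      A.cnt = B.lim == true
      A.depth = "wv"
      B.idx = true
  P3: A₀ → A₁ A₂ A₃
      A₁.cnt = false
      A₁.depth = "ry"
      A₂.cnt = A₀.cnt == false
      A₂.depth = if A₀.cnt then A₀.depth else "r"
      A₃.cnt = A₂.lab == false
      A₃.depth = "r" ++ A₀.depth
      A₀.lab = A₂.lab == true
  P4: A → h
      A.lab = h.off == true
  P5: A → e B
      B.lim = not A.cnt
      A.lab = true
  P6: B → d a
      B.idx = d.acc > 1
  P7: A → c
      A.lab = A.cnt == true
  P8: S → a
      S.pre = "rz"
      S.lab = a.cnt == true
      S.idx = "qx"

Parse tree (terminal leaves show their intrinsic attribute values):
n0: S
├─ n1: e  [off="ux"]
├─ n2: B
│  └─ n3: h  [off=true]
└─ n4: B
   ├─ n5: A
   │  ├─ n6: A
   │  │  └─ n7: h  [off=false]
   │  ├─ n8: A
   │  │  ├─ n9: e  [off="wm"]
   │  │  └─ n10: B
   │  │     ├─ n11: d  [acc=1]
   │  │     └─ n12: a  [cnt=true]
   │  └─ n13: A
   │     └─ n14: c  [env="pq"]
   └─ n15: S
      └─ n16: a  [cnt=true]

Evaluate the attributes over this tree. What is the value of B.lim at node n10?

1. n1.off = "ux"  [terminal]
2. n2.lim = false  [false]
3. n3.off = true  [terminal]
4. n2.idx = false  [false]
5. n4.lim = true  [B₀.idx == false]
6. n5.cnt = true  [B.lim == true]
7. n5.depth = "wv"  ["wv"]
8. n6.cnt = false  [false]
9. n6.depth = "ry"  ["ry"]
10. n7.off = false  [terminal]
11. n6.lab = false  [h.off == true]
12. n8.cnt = false  [A₀.cnt == false]
13. n8.depth = "wv"  [if A₀.cnt then A₀.depth else "r"]
14. n9.off = "wm"  [terminal]
15. n10.lim = true  [not A.cnt]
16. n11.acc = 1  [terminal]
17. n12.cnt = true  [terminal]
18. n10.idx = false  [d.acc > 1]
19. n8.lab = true  [true]
20. n13.cnt = false  [A₂.lab == false]
21. n13.depth = "rwv"  ["r" ++ A₀.depth]
22. n14.env = "pq"  [terminal]
23. n13.lab = false  [A.cnt == true]
24. n5.lab = true  [A₂.lab == true]
25. n16.cnt = true  [terminal]
26. n15.pre = "rz"  ["rz"]
27. n15.lab = true  [a.cnt == true]
28. n15.idx = "qx"  ["qx"]
29. n4.idx = true  [true]
30. n0.pre = "yk"  ["yk"]
31. n0.lab = false  [B₀.idx == true]
32. n0.idx = "nx"  ["nx"]

true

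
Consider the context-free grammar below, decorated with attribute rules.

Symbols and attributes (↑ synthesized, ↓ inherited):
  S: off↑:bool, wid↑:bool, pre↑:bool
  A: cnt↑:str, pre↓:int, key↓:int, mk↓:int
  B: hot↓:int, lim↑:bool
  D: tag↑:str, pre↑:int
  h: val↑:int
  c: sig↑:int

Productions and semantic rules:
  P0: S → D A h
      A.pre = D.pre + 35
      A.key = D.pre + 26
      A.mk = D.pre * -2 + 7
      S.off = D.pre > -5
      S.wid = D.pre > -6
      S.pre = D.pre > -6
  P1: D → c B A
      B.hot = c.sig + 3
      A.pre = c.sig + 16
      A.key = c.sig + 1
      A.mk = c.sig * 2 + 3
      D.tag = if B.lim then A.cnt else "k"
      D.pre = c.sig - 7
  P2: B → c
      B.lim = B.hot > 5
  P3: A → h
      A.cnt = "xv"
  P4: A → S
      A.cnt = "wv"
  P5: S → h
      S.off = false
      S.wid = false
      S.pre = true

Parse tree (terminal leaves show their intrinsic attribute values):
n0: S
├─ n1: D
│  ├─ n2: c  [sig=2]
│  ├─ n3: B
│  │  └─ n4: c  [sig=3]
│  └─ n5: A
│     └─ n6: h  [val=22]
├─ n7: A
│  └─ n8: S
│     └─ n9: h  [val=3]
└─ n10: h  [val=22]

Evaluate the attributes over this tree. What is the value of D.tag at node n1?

1. n2.sig = 2  [terminal]
2. n3.hot = 5  [c.sig + 3]
3. n4.sig = 3  [terminal]
4. n3.lim = false  [B.hot > 5]
5. n5.pre = 18  [c.sig + 16]
6. n5.key = 3  [c.sig + 1]
7. n5.mk = 7  [c.sig * 2 + 3]
8. n6.val = 22  [terminal]
9. n5.cnt = "xv"  ["xv"]
10. n1.tag = "k"  [if B.lim then A.cnt else "k"]
11. n1.pre = -5  [c.sig - 7]
12. n7.pre = 30  [D.pre + 35]
13. n7.key = 21  [D.pre + 26]
14. n7.mk = 17  [D.pre * -2 + 7]
15. n9.val = 3  [terminal]
16. n8.off = false  [false]
17. n8.wid = false  [false]
18. n8.pre = true  [true]
19. n7.cnt = "wv"  ["wv"]
20. n10.val = 22  [terminal]
21. n0.off = false  [D.pre > -5]
22. n0.wid = true  [D.pre > -6]
23. n0.pre = true  [D.pre > -6]

"k"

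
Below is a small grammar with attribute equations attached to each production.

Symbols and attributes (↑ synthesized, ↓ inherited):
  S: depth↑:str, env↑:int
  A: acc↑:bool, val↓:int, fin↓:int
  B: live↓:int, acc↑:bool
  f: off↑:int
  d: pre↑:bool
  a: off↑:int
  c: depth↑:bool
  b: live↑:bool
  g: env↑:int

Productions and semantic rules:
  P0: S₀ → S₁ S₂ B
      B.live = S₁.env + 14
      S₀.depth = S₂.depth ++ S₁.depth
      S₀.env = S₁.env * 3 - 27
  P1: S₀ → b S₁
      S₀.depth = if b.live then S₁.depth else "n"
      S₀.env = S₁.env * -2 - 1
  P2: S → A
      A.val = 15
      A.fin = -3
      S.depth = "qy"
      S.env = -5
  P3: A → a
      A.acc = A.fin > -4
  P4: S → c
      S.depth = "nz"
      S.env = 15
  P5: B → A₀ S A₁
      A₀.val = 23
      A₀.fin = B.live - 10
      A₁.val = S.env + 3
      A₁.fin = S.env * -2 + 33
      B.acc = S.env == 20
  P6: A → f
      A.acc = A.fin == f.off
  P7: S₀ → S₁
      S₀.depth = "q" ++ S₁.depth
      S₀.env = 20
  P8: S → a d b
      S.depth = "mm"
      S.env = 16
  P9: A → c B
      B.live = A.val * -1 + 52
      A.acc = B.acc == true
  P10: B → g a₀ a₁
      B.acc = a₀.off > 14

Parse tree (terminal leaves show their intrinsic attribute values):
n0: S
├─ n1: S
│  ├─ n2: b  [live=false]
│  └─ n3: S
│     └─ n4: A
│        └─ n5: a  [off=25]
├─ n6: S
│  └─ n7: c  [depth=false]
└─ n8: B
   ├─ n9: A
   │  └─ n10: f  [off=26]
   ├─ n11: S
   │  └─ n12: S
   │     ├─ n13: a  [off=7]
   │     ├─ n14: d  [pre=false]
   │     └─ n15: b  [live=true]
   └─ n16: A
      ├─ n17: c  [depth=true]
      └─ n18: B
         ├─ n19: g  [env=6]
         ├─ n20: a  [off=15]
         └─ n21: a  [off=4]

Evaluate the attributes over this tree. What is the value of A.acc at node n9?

1. n2.live = false  [terminal]
2. n4.val = 15  [15]
3. n4.fin = -3  [-3]
4. n5.off = 25  [terminal]
5. n4.acc = true  [A.fin > -4]
6. n3.depth = "qy"  ["qy"]
7. n3.env = -5  [-5]
8. n1.depth = "n"  [if b.live then S₁.depth else "n"]
9. n1.env = 9  [S₁.env * -2 - 1]
10. n7.depth = false  [terminal]
11. n6.depth = "nz"  ["nz"]
12. n6.env = 15  [15]
13. n8.live = 23  [S₁.env + 14]
14. n9.val = 23  [23]
15. n9.fin = 13  [B.live - 10]
16. n10.off = 26  [terminal]
17. n9.acc = false  [A.fin == f.off]
18. n13.off = 7  [terminal]
19. n14.pre = false  [terminal]
20. n15.live = true  [terminal]
21. n12.depth = "mm"  ["mm"]
22. n12.env = 16  [16]
23. n11.depth = "qmm"  ["q" ++ S₁.depth]
24. n11.env = 20  [20]
25. n16.val = 23  [S.env + 3]
26. n16.fin = -7  [S.env * -2 + 33]
27. n17.depth = true  [terminal]
28. n18.live = 29  [A.val * -1 + 52]
29. n19.env = 6  [terminal]
30. n20.off = 15  [terminal]
31. n21.off = 4  [terminal]
32. n18.acc = true  [a₀.off > 14]
33. n16.acc = true  [B.acc == true]
34. n8.acc = true  [S.env == 20]
35. n0.depth = "nzn"  [S₂.depth ++ S₁.depth]
36. n0.env = 0  [S₁.env * 3 - 27]

false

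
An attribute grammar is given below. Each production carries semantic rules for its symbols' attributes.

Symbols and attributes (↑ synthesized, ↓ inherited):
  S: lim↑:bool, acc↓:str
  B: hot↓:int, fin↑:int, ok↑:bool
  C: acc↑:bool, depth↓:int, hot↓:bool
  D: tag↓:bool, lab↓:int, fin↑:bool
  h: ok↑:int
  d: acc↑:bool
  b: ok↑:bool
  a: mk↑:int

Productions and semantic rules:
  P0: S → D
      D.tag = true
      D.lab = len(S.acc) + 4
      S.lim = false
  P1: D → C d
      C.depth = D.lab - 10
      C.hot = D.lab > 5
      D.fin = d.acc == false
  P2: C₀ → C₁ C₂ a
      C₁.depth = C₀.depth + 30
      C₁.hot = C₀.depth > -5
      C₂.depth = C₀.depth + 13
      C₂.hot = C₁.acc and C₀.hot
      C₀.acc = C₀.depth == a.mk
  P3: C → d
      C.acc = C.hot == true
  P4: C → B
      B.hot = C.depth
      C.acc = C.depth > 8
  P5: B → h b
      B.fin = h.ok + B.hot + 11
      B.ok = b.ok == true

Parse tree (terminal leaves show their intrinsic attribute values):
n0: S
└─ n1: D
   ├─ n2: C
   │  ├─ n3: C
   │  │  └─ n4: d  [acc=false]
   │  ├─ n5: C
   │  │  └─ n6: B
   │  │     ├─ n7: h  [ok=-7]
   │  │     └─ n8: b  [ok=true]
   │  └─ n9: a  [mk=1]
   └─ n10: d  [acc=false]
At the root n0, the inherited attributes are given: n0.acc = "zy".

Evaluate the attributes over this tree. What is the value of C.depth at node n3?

1. n0.acc = "zy"  [given at root]
2. n1.tag = true  [true]
3. n1.lab = 6  [len(S.acc) + 4]
4. n2.depth = -4  [D.lab - 10]
5. n2.hot = true  [D.lab > 5]
6. n3.depth = 26  [C₀.depth + 30]
7. n3.hot = true  [C₀.depth > -5]
8. n4.acc = false  [terminal]
9. n3.acc = true  [C.hot == true]
10. n5.depth = 9  [C₀.depth + 13]
11. n5.hot = true  [C₁.acc and C₀.hot]
12. n6.hot = 9  [C.depth]
13. n7.ok = -7  [terminal]
14. n8.ok = true  [terminal]
15. n6.fin = 13  [h.ok + B.hot + 11]
16. n6.ok = true  [b.ok == true]
17. n5.acc = true  [C.depth > 8]
18. n9.mk = 1  [terminal]
19. n2.acc = false  [C₀.depth == a.mk]
20. n10.acc = false  [terminal]
21. n1.fin = true  [d.acc == false]
22. n0.lim = false  [false]

26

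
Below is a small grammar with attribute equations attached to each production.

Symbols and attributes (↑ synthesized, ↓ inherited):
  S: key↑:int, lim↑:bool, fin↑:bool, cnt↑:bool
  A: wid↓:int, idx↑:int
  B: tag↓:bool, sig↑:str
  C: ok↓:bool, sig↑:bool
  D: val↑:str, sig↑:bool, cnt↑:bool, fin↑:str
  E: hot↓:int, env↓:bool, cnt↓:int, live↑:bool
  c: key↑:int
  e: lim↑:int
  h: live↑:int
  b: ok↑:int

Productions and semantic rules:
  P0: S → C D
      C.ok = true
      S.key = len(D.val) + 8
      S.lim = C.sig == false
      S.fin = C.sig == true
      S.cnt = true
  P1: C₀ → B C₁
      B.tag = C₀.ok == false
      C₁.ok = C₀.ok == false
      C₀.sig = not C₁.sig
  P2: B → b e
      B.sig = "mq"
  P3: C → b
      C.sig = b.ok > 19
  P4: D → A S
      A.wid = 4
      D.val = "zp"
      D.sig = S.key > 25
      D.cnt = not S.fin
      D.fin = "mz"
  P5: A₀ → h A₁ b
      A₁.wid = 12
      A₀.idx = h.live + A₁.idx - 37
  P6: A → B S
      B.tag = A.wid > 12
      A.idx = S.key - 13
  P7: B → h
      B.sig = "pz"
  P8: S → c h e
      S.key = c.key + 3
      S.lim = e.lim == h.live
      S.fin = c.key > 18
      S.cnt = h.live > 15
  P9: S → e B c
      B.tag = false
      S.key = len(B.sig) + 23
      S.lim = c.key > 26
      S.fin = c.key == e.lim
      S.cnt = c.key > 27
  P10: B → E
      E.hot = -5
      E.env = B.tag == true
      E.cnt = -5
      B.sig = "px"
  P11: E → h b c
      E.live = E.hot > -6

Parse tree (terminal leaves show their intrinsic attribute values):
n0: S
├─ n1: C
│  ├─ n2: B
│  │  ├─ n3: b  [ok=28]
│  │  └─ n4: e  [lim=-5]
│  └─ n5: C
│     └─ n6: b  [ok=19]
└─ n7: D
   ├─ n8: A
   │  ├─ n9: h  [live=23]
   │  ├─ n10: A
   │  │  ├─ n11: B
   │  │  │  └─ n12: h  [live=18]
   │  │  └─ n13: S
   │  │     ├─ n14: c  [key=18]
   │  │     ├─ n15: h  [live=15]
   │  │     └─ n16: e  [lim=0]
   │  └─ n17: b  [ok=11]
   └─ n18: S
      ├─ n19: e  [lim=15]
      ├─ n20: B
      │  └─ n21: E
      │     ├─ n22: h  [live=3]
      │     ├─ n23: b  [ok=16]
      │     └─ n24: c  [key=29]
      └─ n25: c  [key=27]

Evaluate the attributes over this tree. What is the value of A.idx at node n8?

1. n1.ok = true  [true]
2. n2.tag = false  [C₀.ok == false]
3. n3.ok = 28  [terminal]
4. n4.lim = -5  [terminal]
5. n2.sig = "mq"  ["mq"]
6. n5.ok = false  [C₀.ok == false]
7. n6.ok = 19  [terminal]
8. n5.sig = false  [b.ok > 19]
9. n1.sig = true  [not C₁.sig]
10. n8.wid = 4  [4]
11. n9.live = 23  [terminal]
12. n10.wid = 12  [12]
13. n11.tag = false  [A.wid > 12]
14. n12.live = 18  [terminal]
15. n11.sig = "pz"  ["pz"]
16. n14.key = 18  [terminal]
17. n15.live = 15  [terminal]
18. n16.lim = 0  [terminal]
19. n13.key = 21  [c.key + 3]
20. n13.lim = false  [e.lim == h.live]
21. n13.fin = false  [c.key > 18]
22. n13.cnt = false  [h.live > 15]
23. n10.idx = 8  [S.key - 13]
24. n17.ok = 11  [terminal]
25. n8.idx = -6  [h.live + A₁.idx - 37]
26. n19.lim = 15  [terminal]
27. n20.tag = false  [false]
28. n21.hot = -5  [-5]
29. n21.env = false  [B.tag == true]
30. n21.cnt = -5  [-5]
31. n22.live = 3  [terminal]
32. n23.ok = 16  [terminal]
33. n24.key = 29  [terminal]
34. n21.live = true  [E.hot > -6]
35. n20.sig = "px"  ["px"]
36. n25.key = 27  [terminal]
37. n18.key = 25  [len(B.sig) + 23]
38. n18.lim = true  [c.key > 26]
39. n18.fin = false  [c.key == e.lim]
40. n18.cnt = false  [c.key > 27]
41. n7.val = "zp"  ["zp"]
42. n7.sig = false  [S.key > 25]
43. n7.cnt = true  [not S.fin]
44. n7.fin = "mz"  ["mz"]
45. n0.key = 10  [len(D.val) + 8]
46. n0.lim = false  [C.sig == false]
47. n0.fin = true  [C.sig == true]
48. n0.cnt = true  [true]

-6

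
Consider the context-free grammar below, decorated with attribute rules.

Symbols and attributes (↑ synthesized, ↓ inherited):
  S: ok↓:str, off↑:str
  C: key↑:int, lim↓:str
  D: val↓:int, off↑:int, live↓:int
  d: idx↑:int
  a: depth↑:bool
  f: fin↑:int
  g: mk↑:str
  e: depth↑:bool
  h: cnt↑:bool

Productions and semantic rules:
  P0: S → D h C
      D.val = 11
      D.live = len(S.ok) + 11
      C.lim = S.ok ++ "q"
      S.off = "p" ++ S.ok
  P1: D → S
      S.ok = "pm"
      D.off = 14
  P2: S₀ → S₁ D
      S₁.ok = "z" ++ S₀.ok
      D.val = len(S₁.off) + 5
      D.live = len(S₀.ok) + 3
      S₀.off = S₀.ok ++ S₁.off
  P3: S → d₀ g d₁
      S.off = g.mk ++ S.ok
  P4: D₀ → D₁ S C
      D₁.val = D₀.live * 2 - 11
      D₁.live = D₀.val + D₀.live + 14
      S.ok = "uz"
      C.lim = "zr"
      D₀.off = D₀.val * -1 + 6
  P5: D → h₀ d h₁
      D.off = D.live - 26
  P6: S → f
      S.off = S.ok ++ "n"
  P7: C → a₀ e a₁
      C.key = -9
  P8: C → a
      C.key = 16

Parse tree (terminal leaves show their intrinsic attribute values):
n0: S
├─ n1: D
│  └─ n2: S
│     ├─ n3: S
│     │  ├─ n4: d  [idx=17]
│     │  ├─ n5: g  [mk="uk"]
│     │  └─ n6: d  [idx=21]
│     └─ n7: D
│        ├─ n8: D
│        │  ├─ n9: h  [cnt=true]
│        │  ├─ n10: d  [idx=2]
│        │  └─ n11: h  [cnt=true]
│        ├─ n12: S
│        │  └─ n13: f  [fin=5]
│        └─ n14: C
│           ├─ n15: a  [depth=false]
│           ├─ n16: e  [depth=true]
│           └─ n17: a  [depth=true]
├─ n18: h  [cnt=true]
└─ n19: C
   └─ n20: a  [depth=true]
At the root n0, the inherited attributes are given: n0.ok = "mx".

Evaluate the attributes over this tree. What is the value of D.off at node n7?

1. n0.ok = "mx"  [given at root]
2. n1.val = 11  [11]
3. n1.live = 13  [len(S.ok) + 11]
4. n2.ok = "pm"  ["pm"]
5. n3.ok = "zpm"  ["z" ++ S₀.ok]
6. n4.idx = 17  [terminal]
7. n5.mk = "uk"  [terminal]
8. n6.idx = 21  [terminal]
9. n3.off = "ukzpm"  [g.mk ++ S.ok]
10. n7.val = 10  [len(S₁.off) + 5]
11. n7.live = 5  [len(S₀.ok) + 3]
12. n8.val = -1  [D₀.live * 2 - 11]
13. n8.live = 29  [D₀.val + D₀.live + 14]
14. n9.cnt = true  [terminal]
15. n10.idx = 2  [terminal]
16. n11.cnt = true  [terminal]
17. n8.off = 3  [D.live - 26]
18. n12.ok = "uz"  ["uz"]
19. n13.fin = 5  [terminal]
20. n12.off = "uzn"  [S.ok ++ "n"]
21. n14.lim = "zr"  ["zr"]
22. n15.depth = false  [terminal]
23. n16.depth = true  [terminal]
24. n17.depth = true  [terminal]
25. n14.key = -9  [-9]
26. n7.off = -4  [D₀.val * -1 + 6]
27. n2.off = "pmukzpm"  [S₀.ok ++ S₁.off]
28. n1.off = 14  [14]
29. n18.cnt = true  [terminal]
30. n19.lim = "mxq"  [S.ok ++ "q"]
31. n20.depth = true  [terminal]
32. n19.key = 16  [16]
33. n0.off = "pmx"  ["p" ++ S.ok]

-4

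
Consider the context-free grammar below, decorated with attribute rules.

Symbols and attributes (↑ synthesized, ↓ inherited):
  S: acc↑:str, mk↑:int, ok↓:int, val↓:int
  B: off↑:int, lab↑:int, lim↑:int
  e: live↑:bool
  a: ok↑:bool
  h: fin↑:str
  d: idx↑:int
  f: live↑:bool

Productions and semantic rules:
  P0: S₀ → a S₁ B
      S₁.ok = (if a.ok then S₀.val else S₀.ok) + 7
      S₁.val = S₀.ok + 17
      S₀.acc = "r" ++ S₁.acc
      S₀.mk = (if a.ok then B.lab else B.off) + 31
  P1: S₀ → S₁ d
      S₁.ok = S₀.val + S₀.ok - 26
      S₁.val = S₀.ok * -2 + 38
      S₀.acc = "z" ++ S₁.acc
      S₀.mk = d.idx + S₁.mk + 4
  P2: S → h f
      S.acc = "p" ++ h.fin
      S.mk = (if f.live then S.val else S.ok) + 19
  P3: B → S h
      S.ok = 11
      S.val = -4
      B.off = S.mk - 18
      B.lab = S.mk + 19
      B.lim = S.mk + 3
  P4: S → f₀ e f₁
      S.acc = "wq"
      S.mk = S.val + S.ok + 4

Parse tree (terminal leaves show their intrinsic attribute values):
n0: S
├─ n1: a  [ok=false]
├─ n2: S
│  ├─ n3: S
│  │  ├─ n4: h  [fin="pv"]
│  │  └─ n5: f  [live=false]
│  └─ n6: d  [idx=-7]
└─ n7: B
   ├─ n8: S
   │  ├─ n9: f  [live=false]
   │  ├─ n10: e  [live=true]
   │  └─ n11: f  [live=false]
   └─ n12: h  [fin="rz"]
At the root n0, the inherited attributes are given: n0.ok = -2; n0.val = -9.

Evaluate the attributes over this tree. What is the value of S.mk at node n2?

10

1. n0.ok = -2  [given at root]
2. n0.val = -9  [given at root]
3. n1.ok = false  [terminal]
4. n2.ok = 5  [(if a.ok then S₀.val else S₀.ok) + 7]
5. n2.val = 15  [S₀.ok + 17]
6. n3.ok = -6  [S₀.val + S₀.ok - 26]
7. n3.val = 28  [S₀.ok * -2 + 38]
8. n4.fin = "pv"  [terminal]
9. n5.live = false  [terminal]
10. n3.acc = "ppv"  ["p" ++ h.fin]
11. n3.mk = 13  [(if f.live then S.val else S.ok) + 19]
12. n6.idx = -7  [terminal]
13. n2.acc = "zppv"  ["z" ++ S₁.acc]
14. n2.mk = 10  [d.idx + S₁.mk + 4]
15. n8.ok = 11  [11]
16. n8.val = -4  [-4]
17. n9.live = false  [terminal]
18. n10.live = true  [terminal]
19. n11.live = false  [terminal]
20. n8.acc = "wq"  ["wq"]
21. n8.mk = 11  [S.val + S.ok + 4]
22. n12.fin = "rz"  [terminal]
23. n7.off = -7  [S.mk - 18]
24. n7.lab = 30  [S.mk + 19]
25. n7.lim = 14  [S.mk + 3]
26. n0.acc = "rzppv"  ["r" ++ S₁.acc]
27. n0.mk = 24  [(if a.ok then B.lab else B.off) + 31]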